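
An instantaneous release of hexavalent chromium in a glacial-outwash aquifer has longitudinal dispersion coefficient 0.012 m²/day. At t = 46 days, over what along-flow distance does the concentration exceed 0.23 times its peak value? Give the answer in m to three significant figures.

The plume is Gaussian with σ = √(2Dt) = √(2 × 0.012 × 46) = 1.051 m.
C/C_peak = exp(−Δx²/(2σ²)) = 0.23 ⇒ Δx = σ·√(−2 ln 0.23) = 1.051 × 1.714 = 1.801 m.
Width = 2Δx = 3.60 m.

3.60 m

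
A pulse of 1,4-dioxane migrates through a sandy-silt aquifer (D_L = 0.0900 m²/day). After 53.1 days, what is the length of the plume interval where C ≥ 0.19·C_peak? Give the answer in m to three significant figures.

The plume is Gaussian with σ = √(2Dt) = √(2 × 0.0900 × 53.1) = 3.092 m.
C/C_peak = exp(−Δx²/(2σ²)) = 0.19 ⇒ Δx = σ·√(−2 ln 0.19) = 3.092 × 1.822 = 5.634 m.
Width = 2Δx = 11.3 m.

11.3 m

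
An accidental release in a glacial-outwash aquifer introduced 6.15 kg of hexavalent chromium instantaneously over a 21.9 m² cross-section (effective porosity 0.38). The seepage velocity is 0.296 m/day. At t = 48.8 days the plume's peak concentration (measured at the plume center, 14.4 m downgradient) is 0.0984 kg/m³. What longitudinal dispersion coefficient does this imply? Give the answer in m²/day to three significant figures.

0.0920 m²/day

At the plume center C_max = M/(n_e·A·√(4πDt)), so D = M²/(4πt·(n_e·A·C_max)²).
n_e·A·C_max = 0.38 × 21.9 × 0.0984 = 0.8189 kg/m.
D = 6.15²/(4π × 48.8 × 0.8189²) = 0.0920 m²/day.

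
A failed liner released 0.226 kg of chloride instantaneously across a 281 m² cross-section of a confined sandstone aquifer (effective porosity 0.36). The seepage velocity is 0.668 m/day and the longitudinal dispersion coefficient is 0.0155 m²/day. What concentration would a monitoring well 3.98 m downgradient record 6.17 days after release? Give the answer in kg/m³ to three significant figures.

For an instantaneous plane source, C(x,t) = M/(n_e·A·√(4πDt)) · exp(−(x−vt)²/(4Dt)), with n_e·A the pore (flow) area.
Plume center vt = 0.668 × 6.17 = 4.12156 m, so the well at 3.98 m is 0.14156 m upgradient of the peak.
√(4πDt) = 1.096 m, giving peak height M/(n_e·A·√(4πDt)) = 0.226/(0.36 × 281 × 1.096) = 0.002038 kg/m³.
(x−vt)²/(4Dt) = (-0.14156)²/(4 × 0.0155 × 6.17) = 0.05238; exp(−0.05238) = 0.9490.
C = 0.002038 × 0.9490 = 0.00193 kg/m³.

0.00193 kg/m³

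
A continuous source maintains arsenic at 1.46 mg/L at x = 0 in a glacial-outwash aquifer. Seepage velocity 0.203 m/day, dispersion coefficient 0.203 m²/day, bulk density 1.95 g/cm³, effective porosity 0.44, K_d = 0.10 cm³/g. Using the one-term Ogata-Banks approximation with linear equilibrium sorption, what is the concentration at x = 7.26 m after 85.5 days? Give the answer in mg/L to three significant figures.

1.22 mg/L

Retardation factor R = 1 + ρ_b·K_d/n = 1 + 1.95 × 0.10/0.44 = 1.443.
Sorption retards both mechanisms: v_R = v/R = 0.1407 m/day, D_R = D/R = 0.1407 m²/day.
v_R·t = 0.1407 × 85.5 = 12.02985 m; 2√(D_R t) = 6.937 m; argument = (7.26 − 12.02985)/6.937 = -0.6876.
C = C₀ × ½·erfc(-0.6876) = 1.46 × 0.8346 = 1.22 mg/L.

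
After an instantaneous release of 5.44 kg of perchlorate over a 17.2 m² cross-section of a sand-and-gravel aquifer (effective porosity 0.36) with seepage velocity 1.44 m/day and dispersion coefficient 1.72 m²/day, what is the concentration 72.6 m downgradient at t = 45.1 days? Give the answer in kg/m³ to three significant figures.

For an instantaneous plane source, C(x,t) = M/(n_e·A·√(4πDt)) · exp(−(x−vt)²/(4Dt)), with n_e·A the pore (flow) area.
Plume center vt = 1.44 × 45.1 = 64.944 m, so the well at 72.6 m is 7.656 m downgradient of the peak.
√(4πDt) = 31.22 m, giving peak height M/(n_e·A·√(4πDt)) = 5.44/(0.36 × 17.2 × 31.22) = 0.02814 kg/m³.
(x−vt)²/(4Dt) = (7.656)²/(4 × 1.72 × 45.1) = 0.1889; exp(−0.1889) = 0.8279.
C = 0.02814 × 0.8279 = 0.0233 kg/m³.

0.0233 kg/m³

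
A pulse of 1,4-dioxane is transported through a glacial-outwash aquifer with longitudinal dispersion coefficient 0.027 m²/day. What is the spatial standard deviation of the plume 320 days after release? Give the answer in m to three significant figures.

4.16 m

Dispersive spreading gives a Gaussian with σ² = 2Dt; advection only shifts the center.
σ = √(2 × 0.027 × 320) = 4.16 m.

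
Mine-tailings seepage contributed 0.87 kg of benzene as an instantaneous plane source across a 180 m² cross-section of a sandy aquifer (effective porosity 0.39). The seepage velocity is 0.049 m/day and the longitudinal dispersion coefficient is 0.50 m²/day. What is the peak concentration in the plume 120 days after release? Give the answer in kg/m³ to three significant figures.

The peak of an instantaneous 1D plume sits at x = vt; there the Gaussian factor is 1 and C_max = M/(n_e·A·√(4πDt)), where n_e·A is the pore area the mass is dissolved in.
√(4πDt) = √(4π × 0.50 × 120) = 27.46 m, so C_max = 0.87/(0.39 × 180 × 27.46) = 0.000451 kg/m³.

0.000451 kg/m³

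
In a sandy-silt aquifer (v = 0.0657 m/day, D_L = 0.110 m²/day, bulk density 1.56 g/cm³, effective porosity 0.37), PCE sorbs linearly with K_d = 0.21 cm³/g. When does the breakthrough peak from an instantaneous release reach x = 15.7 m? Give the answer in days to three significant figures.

405 days

Retardation factor R = 1 + ρ_b·K_d/n = 1 + 1.56 × 0.21/0.37 = 1.885.
Sorption retards both mechanisms: v_R = v/R = 0.03485 m/day, D_R = D/R = 0.05836 m²/day.
Peak time from v_R²t² + 2D_R t − x² = 0: t = (√(D_R² + v_R²x²) − D_R)/v_R².
√(D_R² + v_R²x²) = √(0.05836² + 0.03485² × 15.7²) = 0.5502; v_R² = 0.001215.
t = (0.5502 − 0.05836)/0.001215 = 405 days.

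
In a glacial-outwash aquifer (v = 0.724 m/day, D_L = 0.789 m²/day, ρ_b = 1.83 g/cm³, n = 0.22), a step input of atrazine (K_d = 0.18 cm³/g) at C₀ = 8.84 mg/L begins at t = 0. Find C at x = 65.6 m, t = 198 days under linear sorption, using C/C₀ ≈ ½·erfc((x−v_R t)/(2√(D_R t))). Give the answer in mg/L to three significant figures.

Retardation factor R = 1 + ρ_b·K_d/n = 1 + 1.83 × 0.18/0.22 = 2.497.
Sorption retards both mechanisms: v_R = v/R = 0.2899 m/day, D_R = D/R = 0.3160 m²/day.
v_R·t = 0.2899 × 198 = 57.4002 m; 2√(D_R t) = 15.82 m; argument = (65.6 − 57.4002)/15.82 = 0.5183.
C = C₀ × ½·erfc(0.5183) = 8.84 × 0.2318 = 2.05 mg/L.

2.05 mg/L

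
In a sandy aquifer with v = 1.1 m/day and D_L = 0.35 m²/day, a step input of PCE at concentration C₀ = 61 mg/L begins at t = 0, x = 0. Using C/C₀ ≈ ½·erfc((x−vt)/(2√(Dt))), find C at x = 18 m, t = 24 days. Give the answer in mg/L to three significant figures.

59.8 mg/L

For a continuous step input, C/C₀ ≈ ½·erfc((x−vt)/(2√(Dt))).
vt = 1.1 × 24 = 26.4 m and 2√(Dt) = 2√(0.35 × 24) = 5.797 m.
Argument (x−vt)/(2√(Dt)) = (18 − 26.4)/5.797 = -1.449; ½·erfc(-1.449) = 0.9798.
C = 61 × 0.9798 = 59.8 mg/L.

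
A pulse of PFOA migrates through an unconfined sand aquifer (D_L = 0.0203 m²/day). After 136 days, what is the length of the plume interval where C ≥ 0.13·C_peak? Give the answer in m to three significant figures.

The plume is Gaussian with σ = √(2Dt) = √(2 × 0.0203 × 136) = 2.350 m.
C/C_peak = exp(−Δx²/(2σ²)) = 0.13 ⇒ Δx = σ·√(−2 ln 0.13) = 2.350 × 2.020 = 4.747 m.
Width = 2Δx = 9.49 m.

9.49 m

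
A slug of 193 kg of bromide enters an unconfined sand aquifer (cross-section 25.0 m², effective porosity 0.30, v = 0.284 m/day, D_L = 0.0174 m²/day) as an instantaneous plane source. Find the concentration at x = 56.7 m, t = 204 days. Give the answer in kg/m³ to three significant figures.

For an instantaneous plane source, C(x,t) = M/(n_e·A·√(4πDt)) · exp(−(x−vt)²/(4Dt)), with n_e·A the pore (flow) area.
Plume center vt = 0.284 × 204 = 57.936 m, so the well at 56.7 m is 1.236 m upgradient of the peak.
√(4πDt) = 6.679 m, giving peak height M/(n_e·A·√(4πDt)) = 193/(0.30 × 25.0 × 6.679) = 3.853 kg/m³.
(x−vt)²/(4Dt) = (-1.236)²/(4 × 0.0174 × 204) = 0.1076; exp(−0.1076) = 0.8980.
C = 3.853 × 0.8980 = 3.46 kg/m³.

3.46 kg/m³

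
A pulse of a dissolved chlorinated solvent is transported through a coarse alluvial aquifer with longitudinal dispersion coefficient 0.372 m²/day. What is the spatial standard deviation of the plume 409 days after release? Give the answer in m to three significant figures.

17.4 m

Dispersive spreading gives a Gaussian with σ² = 2Dt; advection only shifts the center.
σ = √(2 × 0.372 × 409) = 17.4 m.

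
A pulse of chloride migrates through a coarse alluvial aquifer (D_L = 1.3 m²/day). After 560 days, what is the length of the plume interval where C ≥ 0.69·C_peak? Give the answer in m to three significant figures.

65.7 m

The plume is Gaussian with σ = √(2Dt) = √(2 × 1.3 × 560) = 38.16 m.
C/C_peak = exp(−Δx²/(2σ²)) = 0.69 ⇒ Δx = σ·√(−2 ln 0.69) = 38.16 × 0.8615 = 32.87 m.
Width = 2Δx = 65.7 m.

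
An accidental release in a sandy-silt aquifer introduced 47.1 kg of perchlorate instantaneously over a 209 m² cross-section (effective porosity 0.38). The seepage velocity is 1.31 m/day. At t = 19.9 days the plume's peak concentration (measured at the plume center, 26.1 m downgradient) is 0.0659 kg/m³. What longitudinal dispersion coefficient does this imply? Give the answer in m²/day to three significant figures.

0.324 m²/day

At the plume center C_max = M/(n_e·A·√(4πDt)), so D = M²/(4πt·(n_e·A·C_max)²).
n_e·A·C_max = 0.38 × 209 × 0.0659 = 5.234 kg/m.
D = 47.1²/(4π × 19.9 × 5.234²) = 0.324 m²/day.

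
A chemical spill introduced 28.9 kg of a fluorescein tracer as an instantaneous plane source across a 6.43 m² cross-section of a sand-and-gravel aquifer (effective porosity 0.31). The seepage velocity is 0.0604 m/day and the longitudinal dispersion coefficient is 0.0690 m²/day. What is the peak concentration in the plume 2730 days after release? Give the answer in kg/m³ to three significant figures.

The peak of an instantaneous 1D plume sits at x = vt; there the Gaussian factor is 1 and C_max = M/(n_e·A·√(4πDt)), where n_e·A is the pore area the mass is dissolved in.
√(4πDt) = √(4π × 0.0690 × 2730) = 48.65 m, so C_max = 28.9/(0.31 × 6.43 × 48.65) = 0.298 kg/m³.

0.298 kg/m³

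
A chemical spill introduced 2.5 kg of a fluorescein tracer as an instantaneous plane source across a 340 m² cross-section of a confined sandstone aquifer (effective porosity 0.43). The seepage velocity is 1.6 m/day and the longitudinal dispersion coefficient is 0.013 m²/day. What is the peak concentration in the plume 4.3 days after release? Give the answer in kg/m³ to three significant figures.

The peak of an instantaneous 1D plume sits at x = vt; there the Gaussian factor is 1 and C_max = M/(n_e·A·√(4πDt)), where n_e·A is the pore area the mass is dissolved in.
√(4πDt) = √(4π × 0.013 × 4.3) = 0.8381 m, so C_max = 2.5/(0.43 × 340 × 0.8381) = 0.0204 kg/m³.

0.0204 kg/m³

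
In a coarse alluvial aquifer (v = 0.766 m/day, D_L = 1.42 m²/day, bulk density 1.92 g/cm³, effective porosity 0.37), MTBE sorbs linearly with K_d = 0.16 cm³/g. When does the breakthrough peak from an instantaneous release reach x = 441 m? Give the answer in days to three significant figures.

Retardation factor R = 1 + ρ_b·K_d/n = 1 + 1.92 × 0.16/0.37 = 1.830.
Sorption retards both mechanisms: v_R = v/R = 0.4186 m/day, D_R = D/R = 0.7760 m²/day.
Peak time from v_R²t² + 2D_R t − x² = 0: t = (√(D_R² + v_R²x²) − D_R)/v_R².
√(D_R² + v_R²x²) = √(0.7760² + 0.4186² × 441²) = 184.6; v_R² = 0.1752.
t = (184.6 − 0.7760)/0.1752 = 1050 days.

1050 days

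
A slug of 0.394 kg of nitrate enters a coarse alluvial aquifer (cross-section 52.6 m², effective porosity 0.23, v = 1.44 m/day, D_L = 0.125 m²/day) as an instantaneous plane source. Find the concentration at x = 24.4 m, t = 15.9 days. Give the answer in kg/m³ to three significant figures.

0.00490 kg/m³

For an instantaneous plane source, C(x,t) = M/(n_e·A·√(4πDt)) · exp(−(x−vt)²/(4Dt)), with n_e·A the pore (flow) area.
Plume center vt = 1.44 × 15.9 = 22.896 m, so the well at 24.4 m is 1.504 m downgradient of the peak.
√(4πDt) = 4.998 m, giving peak height M/(n_e·A·√(4πDt)) = 0.394/(0.23 × 52.6 × 4.998) = 0.006516 kg/m³.
(x−vt)²/(4Dt) = (1.504)²/(4 × 0.125 × 15.9) = 0.2845; exp(−0.2845) = 0.7524.
C = 0.006516 × 0.7524 = 0.00490 kg/m³.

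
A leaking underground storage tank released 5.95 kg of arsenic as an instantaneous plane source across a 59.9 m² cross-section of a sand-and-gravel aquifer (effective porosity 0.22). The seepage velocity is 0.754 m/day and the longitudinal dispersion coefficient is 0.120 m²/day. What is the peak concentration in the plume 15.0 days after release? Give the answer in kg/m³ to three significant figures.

The peak of an instantaneous 1D plume sits at x = vt; there the Gaussian factor is 1 and C_max = M/(n_e·A·√(4πDt)), where n_e·A is the pore area the mass is dissolved in.
√(4πDt) = √(4π × 0.120 × 15.0) = 4.756 m, so C_max = 5.95/(0.22 × 59.9 × 4.756) = 0.0949 kg/m³.

0.0949 kg/m³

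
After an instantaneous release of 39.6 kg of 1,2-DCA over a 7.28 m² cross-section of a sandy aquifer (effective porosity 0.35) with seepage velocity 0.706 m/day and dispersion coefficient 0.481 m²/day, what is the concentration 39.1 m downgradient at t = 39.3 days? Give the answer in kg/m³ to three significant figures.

0.183 kg/m³

For an instantaneous plane source, C(x,t) = M/(n_e·A·√(4πDt)) · exp(−(x−vt)²/(4Dt)), with n_e·A the pore (flow) area.
Plume center vt = 0.706 × 39.3 = 27.7458 m, so the well at 39.1 m is 11.3542 m downgradient of the peak.
√(4πDt) = 15.41 m, giving peak height M/(n_e·A·√(4πDt)) = 39.6/(0.35 × 7.28 × 15.41) = 1.009 kg/m³.
(x−vt)²/(4Dt) = (11.3542)²/(4 × 0.481 × 39.3) = 1.705; exp(−1.705) = 0.1818.
C = 1.009 × 0.1818 = 0.183 kg/m³.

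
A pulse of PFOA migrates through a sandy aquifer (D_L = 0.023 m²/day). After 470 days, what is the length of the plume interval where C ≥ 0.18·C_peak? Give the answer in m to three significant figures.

The plume is Gaussian with σ = √(2Dt) = √(2 × 0.023 × 470) = 4.650 m.
C/C_peak = exp(−Δx²/(2σ²)) = 0.18 ⇒ Δx = σ·√(−2 ln 0.18) = 4.650 × 1.852 = 8.612 m.
Width = 2Δx = 17.2 m.

17.2 m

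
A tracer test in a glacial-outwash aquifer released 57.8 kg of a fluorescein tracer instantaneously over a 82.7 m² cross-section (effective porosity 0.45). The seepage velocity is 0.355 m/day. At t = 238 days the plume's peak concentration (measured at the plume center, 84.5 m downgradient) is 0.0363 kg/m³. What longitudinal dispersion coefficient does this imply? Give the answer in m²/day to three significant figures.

0.612 m²/day

At the plume center C_max = M/(n_e·A·√(4πDt)), so D = M²/(4πt·(n_e·A·C_max)²).
n_e·A·C_max = 0.45 × 82.7 × 0.0363 = 1.351 kg/m.
D = 57.8²/(4π × 238 × 1.351²) = 0.612 m²/day.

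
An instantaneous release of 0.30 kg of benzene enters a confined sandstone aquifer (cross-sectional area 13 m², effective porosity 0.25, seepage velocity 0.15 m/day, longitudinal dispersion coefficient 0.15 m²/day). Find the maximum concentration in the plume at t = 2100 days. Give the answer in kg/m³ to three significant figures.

0.00147 kg/m³

The peak of an instantaneous 1D plume sits at x = vt; there the Gaussian factor is 1 and C_max = M/(n_e·A·√(4πDt)), where n_e·A is the pore area the mass is dissolved in.
√(4πDt) = √(4π × 0.15 × 2100) = 62.92 m, so C_max = 0.30/(0.25 × 13 × 62.92) = 0.00147 kg/m³.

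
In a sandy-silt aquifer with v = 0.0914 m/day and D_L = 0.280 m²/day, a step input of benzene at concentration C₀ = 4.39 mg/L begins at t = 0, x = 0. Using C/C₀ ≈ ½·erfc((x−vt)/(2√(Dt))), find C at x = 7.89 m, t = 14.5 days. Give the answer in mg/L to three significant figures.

For a continuous step input, C/C₀ ≈ ½·erfc((x−vt)/(2√(Dt))).
vt = 0.0914 × 14.5 = 1.3253 m and 2√(Dt) = 2√(0.280 × 14.5) = 4.030 m.
Argument (x−vt)/(2√(Dt)) = (7.89 − 1.3253)/4.030 = 1.629; ½·erfc(1.629) = 0.01062.
C = 4.39 × 0.01062 = 0.0466 mg/L.

0.0466 mg/L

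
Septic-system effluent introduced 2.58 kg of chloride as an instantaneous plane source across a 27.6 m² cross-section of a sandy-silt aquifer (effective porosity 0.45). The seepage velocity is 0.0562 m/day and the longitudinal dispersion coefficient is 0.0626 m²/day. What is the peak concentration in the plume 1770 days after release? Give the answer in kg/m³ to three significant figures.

0.00557 kg/m³

The peak of an instantaneous 1D plume sits at x = vt; there the Gaussian factor is 1 and C_max = M/(n_e·A·√(4πDt)), where n_e·A is the pore area the mass is dissolved in.
√(4πDt) = √(4π × 0.0626 × 1770) = 37.31 m, so C_max = 2.58/(0.45 × 27.6 × 37.31) = 0.00557 kg/m³.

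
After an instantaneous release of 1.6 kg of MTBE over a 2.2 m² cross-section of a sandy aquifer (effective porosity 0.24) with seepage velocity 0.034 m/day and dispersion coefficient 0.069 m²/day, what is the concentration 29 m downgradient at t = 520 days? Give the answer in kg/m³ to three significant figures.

0.0584 kg/m³

For an instantaneous plane source, C(x,t) = M/(n_e·A·√(4πDt)) · exp(−(x−vt)²/(4Dt)), with n_e·A the pore (flow) area.
Plume center vt = 0.034 × 520 = 17.68 m, so the well at 29 m is 11.32 m downgradient of the peak.
√(4πDt) = 21.23 m, giving peak height M/(n_e·A·√(4πDt)) = 1.6/(0.24 × 2.2 × 21.23) = 0.1427 kg/m³.
(x−vt)²/(4Dt) = (11.32)²/(4 × 0.069 × 520) = 0.8929; exp(−0.8929) = 0.4095.
C = 0.1427 × 0.4095 = 0.0584 kg/m³.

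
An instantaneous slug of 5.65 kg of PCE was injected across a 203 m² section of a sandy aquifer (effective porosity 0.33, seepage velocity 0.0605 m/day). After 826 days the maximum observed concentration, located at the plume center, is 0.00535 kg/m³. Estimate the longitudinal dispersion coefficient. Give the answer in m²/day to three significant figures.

At the plume center C_max = M/(n_e·A·√(4πDt)), so D = M²/(4πt·(n_e·A·C_max)²).
n_e·A·C_max = 0.33 × 203 × 0.00535 = 0.3584 kg/m.
D = 5.65²/(4π × 826 × 0.3584²) = 0.0239 m²/day.

0.0239 m²/day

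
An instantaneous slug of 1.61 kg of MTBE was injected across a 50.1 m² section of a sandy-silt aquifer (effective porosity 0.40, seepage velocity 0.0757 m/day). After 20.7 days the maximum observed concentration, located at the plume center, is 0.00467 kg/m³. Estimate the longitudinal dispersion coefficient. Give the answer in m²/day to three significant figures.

At the plume center C_max = M/(n_e·A·√(4πDt)), so D = M²/(4πt·(n_e·A·C_max)²).
n_e·A·C_max = 0.40 × 50.1 × 0.00467 = 0.09359 kg/m.
D = 1.61²/(4π × 20.7 × 0.09359²) = 1.14 m²/day.

1.14 m²/day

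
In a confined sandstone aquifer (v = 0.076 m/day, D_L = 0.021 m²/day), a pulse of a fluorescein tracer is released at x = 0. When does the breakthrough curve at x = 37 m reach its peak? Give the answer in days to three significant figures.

483 days

For the 1D instantaneous-source solution, setting ∂C/∂t = 0 at fixed x gives v²t² + 2Dt − x² = 0, so t = (√(D² + v²x²) − D)/v².
√(D² + v²x²) = √(0.021² + 0.076² × 37²) = 2.812; v² = 0.005776.
t = (2.812 − 0.021)/0.005776 = 483 days (vs. the pure-advection estimate x/v = 487 d).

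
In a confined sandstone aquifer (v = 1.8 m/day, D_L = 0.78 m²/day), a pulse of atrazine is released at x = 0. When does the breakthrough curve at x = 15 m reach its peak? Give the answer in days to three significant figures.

8.10 days

For the 1D instantaneous-source solution, setting ∂C/∂t = 0 at fixed x gives v²t² + 2Dt − x² = 0, so t = (√(D² + v²x²) − D)/v².
√(D² + v²x²) = √(0.78² + 1.8² × 15²) = 27.01; v² = 3.24.
t = (27.01 − 0.78)/3.24 = 8.10 days (vs. the pure-advection estimate x/v = 8.33 d).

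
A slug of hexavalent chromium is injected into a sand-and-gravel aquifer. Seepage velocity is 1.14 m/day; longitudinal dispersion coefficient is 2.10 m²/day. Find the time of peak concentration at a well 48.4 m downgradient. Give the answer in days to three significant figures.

For the 1D instantaneous-source solution, setting ∂C/∂t = 0 at fixed x gives v²t² + 2Dt − x² = 0, so t = (√(D² + v²x²) − D)/v².
√(D² + v²x²) = √(2.10² + 1.14² × 48.4²) = 55.22; v² = 1.2996.
t = (55.22 − 2.10)/1.2996 = 40.9 days (vs. the pure-advection estimate x/v = 42.5 d).

40.9 days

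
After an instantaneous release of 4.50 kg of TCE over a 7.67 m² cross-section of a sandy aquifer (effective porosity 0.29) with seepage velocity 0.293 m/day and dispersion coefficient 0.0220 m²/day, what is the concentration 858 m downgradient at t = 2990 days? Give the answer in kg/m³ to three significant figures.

0.0203 kg/m³

For an instantaneous plane source, C(x,t) = M/(n_e·A·√(4πDt)) · exp(−(x−vt)²/(4Dt)), with n_e·A the pore (flow) area.
Plume center vt = 0.293 × 2990 = 876.07 m, so the well at 858 m is 18.07 m upgradient of the peak.
√(4πDt) = 28.75 m, giving peak height M/(n_e·A·√(4πDt)) = 4.50/(0.29 × 7.67 × 28.75) = 0.07037 kg/m³.
(x−vt)²/(4Dt) = (-18.07)²/(4 × 0.0220 × 2990) = 1.241; exp(−1.241) = 0.2891.
C = 0.07037 × 0.2891 = 0.0203 kg/m³.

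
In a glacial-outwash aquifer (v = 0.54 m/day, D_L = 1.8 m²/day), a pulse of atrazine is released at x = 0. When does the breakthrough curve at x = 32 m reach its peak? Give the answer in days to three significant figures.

53.4 days

For the 1D instantaneous-source solution, setting ∂C/∂t = 0 at fixed x gives v²t² + 2Dt − x² = 0, so t = (√(D² + v²x²) − D)/v².
√(D² + v²x²) = √(1.8² + 0.54² × 32²) = 17.37; v² = 0.2916.
t = (17.37 − 1.8)/0.2916 = 53.4 days (vs. the pure-advection estimate x/v = 59.3 d).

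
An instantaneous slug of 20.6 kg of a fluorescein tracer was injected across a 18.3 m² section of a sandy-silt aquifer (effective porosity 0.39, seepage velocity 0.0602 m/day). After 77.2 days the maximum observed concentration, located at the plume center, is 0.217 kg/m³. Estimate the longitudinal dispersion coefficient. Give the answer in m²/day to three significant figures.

At the plume center C_max = M/(n_e·A·√(4πDt)), so D = M²/(4πt·(n_e·A·C_max)²).
n_e·A·C_max = 0.39 × 18.3 × 0.217 = 1.549 kg/m.
D = 20.6²/(4π × 77.2 × 1.549²) = 0.182 m²/day.

0.182 m²/day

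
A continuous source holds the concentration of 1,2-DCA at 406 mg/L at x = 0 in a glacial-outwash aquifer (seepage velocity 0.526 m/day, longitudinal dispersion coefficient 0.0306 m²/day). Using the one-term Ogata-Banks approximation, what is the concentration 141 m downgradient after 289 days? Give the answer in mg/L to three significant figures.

For a continuous step input, C/C₀ ≈ ½·erfc((x−vt)/(2√(Dt))).
vt = 0.526 × 289 = 152.014 m and 2√(Dt) = 2√(0.0306 × 289) = 5.948 m.
Argument (x−vt)/(2√(Dt)) = (141 − 152.014)/5.948 = -1.852; ½·erfc(-1.852) = 0.9956.
C = 406 × 0.9956 = 404 mg/L.

404 mg/L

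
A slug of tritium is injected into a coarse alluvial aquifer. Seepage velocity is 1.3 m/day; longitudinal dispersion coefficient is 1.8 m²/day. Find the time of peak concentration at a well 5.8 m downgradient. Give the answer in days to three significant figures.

For the 1D instantaneous-source solution, setting ∂C/∂t = 0 at fixed x gives v²t² + 2Dt − x² = 0, so t = (√(D² + v²x²) − D)/v².
√(D² + v²x²) = √(1.8² + 1.3² × 5.8²) = 7.752; v² = 1.69.
t = (7.752 − 1.8)/1.69 = 3.52 days (vs. the pure-advection estimate x/v = 4.46 d).

3.52 days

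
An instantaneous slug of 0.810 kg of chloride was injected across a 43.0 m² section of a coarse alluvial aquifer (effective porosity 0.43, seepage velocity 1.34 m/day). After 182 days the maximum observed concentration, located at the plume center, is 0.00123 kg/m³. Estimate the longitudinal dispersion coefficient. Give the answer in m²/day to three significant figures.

0.555 m²/day

At the plume center C_max = M/(n_e·A·√(4πDt)), so D = M²/(4πt·(n_e·A·C_max)²).
n_e·A·C_max = 0.43 × 43.0 × 0.00123 = 0.02274 kg/m.
D = 0.810²/(4π × 182 × 0.02274²) = 0.555 m²/day.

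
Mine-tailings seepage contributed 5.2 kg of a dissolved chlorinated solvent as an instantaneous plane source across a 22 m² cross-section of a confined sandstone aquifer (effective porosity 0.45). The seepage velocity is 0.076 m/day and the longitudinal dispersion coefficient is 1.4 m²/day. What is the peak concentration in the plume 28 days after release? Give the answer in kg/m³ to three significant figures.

The peak of an instantaneous 1D plume sits at x = vt; there the Gaussian factor is 1 and C_max = M/(n_e·A·√(4πDt)), where n_e·A is the pore area the mass is dissolved in.
√(4πDt) = √(4π × 1.4 × 28) = 22.19 m, so C_max = 5.2/(0.45 × 22 × 22.19) = 0.0237 kg/m³.

0.0237 kg/m³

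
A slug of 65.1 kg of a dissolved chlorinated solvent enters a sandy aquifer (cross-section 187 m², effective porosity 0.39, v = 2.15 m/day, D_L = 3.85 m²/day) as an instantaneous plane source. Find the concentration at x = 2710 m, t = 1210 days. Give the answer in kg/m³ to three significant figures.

For an instantaneous plane source, C(x,t) = M/(n_e·A·√(4πDt)) · exp(−(x−vt)²/(4Dt)), with n_e·A the pore (flow) area.
Plume center vt = 2.15 × 1210 = 2601.5 m, so the well at 2710 m is 108.5 m downgradient of the peak.
√(4πDt) = 242.0 m, giving peak height M/(n_e·A·√(4πDt)) = 65.1/(0.39 × 187 × 242.0) = 0.003689 kg/m³.
(x−vt)²/(4Dt) = (108.5)²/(4 × 3.85 × 1210) = 0.6318; exp(−0.6318) = 0.5316.
C = 0.003689 × 0.5316 = 0.00196 kg/m³.

0.00196 kg/m³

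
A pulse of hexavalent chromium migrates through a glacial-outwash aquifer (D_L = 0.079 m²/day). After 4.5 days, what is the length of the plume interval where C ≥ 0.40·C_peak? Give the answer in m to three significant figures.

2.28 m

The plume is Gaussian with σ = √(2Dt) = √(2 × 0.079 × 4.5) = 0.8432 m.
C/C_peak = exp(−Δx²/(2σ²)) = 0.40 ⇒ Δx = σ·√(−2 ln 0.40) = 0.8432 × 1.354 = 1.142 m.
Width = 2Δx = 2.28 m.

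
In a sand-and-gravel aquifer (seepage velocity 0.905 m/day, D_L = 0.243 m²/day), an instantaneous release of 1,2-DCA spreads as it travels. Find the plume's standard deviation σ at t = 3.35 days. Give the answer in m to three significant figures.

Dispersive spreading gives a Gaussian with σ² = 2Dt; advection only shifts the center.
σ = √(2 × 0.243 × 3.35) = 1.28 m.

1.28 m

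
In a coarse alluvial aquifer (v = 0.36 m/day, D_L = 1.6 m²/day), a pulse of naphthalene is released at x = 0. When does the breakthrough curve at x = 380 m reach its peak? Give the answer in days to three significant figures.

1040 days

For the 1D instantaneous-source solution, setting ∂C/∂t = 0 at fixed x gives v²t² + 2Dt − x² = 0, so t = (√(D² + v²x²) − D)/v².
√(D² + v²x²) = √(1.6² + 0.36² × 380²) = 136.8; v² = 0.1296.
t = (136.8 − 1.6)/0.1296 = 1040 days (vs. the pure-advection estimate x/v = 1060 d).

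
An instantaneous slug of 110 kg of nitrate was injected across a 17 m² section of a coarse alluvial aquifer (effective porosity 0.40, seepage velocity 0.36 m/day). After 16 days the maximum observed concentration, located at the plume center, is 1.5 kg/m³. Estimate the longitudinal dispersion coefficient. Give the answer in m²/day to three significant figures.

0.578 m²/day

At the plume center C_max = M/(n_e·A·√(4πDt)), so D = M²/(4πt·(n_e·A·C_max)²).
n_e·A·C_max = 0.40 × 17 × 1.5 = 10.20 kg/m.
D = 110²/(4π × 16 × 10.20²) = 0.578 m²/day.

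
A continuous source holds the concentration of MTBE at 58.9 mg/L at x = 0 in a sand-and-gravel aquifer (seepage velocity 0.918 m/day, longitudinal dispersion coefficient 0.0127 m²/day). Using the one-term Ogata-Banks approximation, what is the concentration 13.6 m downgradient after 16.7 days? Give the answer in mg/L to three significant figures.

58.7 mg/L

For a continuous step input, C/C₀ ≈ ½·erfc((x−vt)/(2√(Dt))).
vt = 0.918 × 16.7 = 15.3306 m and 2√(Dt) = 2√(0.0127 × 16.7) = 0.9211 m.
Argument (x−vt)/(2√(Dt)) = (13.6 − 15.3306)/0.9211 = -1.879; ½·erfc(-1.879) = 0.9961.
C = 58.9 × 0.9961 = 58.7 mg/L.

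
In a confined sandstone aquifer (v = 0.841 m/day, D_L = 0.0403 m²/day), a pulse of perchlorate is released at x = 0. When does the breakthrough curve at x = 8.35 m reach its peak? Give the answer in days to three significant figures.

For the 1D instantaneous-source solution, setting ∂C/∂t = 0 at fixed x gives v²t² + 2Dt − x² = 0, so t = (√(D² + v²x²) − D)/v².
√(D² + v²x²) = √(0.0403² + 0.841² × 8.35²) = 7.022; v² = 0.707281.
t = (7.022 − 0.0403)/0.707281 = 9.87 days (vs. the pure-advection estimate x/v = 9.93 d).

9.87 days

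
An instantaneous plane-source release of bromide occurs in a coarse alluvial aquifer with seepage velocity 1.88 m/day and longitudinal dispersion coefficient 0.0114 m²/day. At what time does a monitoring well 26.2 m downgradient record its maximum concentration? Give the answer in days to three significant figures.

For the 1D instantaneous-source solution, setting ∂C/∂t = 0 at fixed x gives v²t² + 2Dt − x² = 0, so t = (√(D² + v²x²) − D)/v².
√(D² + v²x²) = √(0.0114² + 1.88² × 26.2²) = 49.26; v² = 3.5344.
t = (49.26 − 0.0114)/3.5344 = 13.9 days (vs. the pure-advection estimate x/v = 13.9 d).

13.9 days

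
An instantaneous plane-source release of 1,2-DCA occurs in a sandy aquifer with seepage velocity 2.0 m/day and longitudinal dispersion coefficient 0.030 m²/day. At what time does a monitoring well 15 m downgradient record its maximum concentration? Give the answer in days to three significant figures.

For the 1D instantaneous-source solution, setting ∂C/∂t = 0 at fixed x gives v²t² + 2Dt − x² = 0, so t = (√(D² + v²x²) − D)/v².
√(D² + v²x²) = √(0.030² + 2.0² × 15²) = 30.00; v² = 4.
t = (30.00 − 0.030)/4 = 7.49 days (vs. the pure-advection estimate x/v = 7.50 d).

7.49 days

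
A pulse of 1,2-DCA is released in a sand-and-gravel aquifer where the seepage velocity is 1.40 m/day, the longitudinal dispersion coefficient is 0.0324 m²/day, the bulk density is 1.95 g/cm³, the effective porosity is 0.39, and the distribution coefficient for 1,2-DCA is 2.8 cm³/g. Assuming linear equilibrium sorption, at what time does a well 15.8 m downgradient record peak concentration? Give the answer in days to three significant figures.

Retardation factor R = 1 + ρ_b·K_d/n = 1 + 1.95 × 2.8/0.39 = 15.00.
Sorption retards both mechanisms: v_R = v/R = 0.09333 m/day, D_R = D/R = 0.002160 m²/day.
Peak time from v_R²t² + 2D_R t − x² = 0: t = (√(D_R² + v_R²x²) − D_R)/v_R².
√(D_R² + v_R²x²) = √(0.002160² + 0.09333² × 15.8²) = 1.475; v_R² = 0.008710.
t = (1.475 − 0.002160)/0.008710 = 169 days.

169 days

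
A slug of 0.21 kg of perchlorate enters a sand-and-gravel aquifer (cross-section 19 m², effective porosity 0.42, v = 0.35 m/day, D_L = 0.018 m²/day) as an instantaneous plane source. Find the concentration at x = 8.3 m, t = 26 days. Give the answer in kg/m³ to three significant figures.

For an instantaneous plane source, C(x,t) = M/(n_e·A·√(4πDt)) · exp(−(x−vt)²/(4Dt)), with n_e·A the pore (flow) area.
Plume center vt = 0.35 × 26 = 9.1 m, so the well at 8.3 m is 0.8 m upgradient of the peak.
√(4πDt) = 2.425 m, giving peak height M/(n_e·A·√(4πDt)) = 0.21/(0.42 × 19 × 2.425) = 0.01085 kg/m³.
(x−vt)²/(4Dt) = (-0.8)²/(4 × 0.018 × 26) = 0.3419; exp(−0.3419) = 0.7104.
C = 0.01085 × 0.7104 = 0.00771 kg/m³.

0.00771 kg/m³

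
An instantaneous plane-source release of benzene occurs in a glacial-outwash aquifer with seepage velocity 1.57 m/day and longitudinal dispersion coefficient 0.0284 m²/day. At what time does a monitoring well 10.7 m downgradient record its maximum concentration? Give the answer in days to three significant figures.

For the 1D instantaneous-source solution, setting ∂C/∂t = 0 at fixed x gives v²t² + 2Dt − x² = 0, so t = (√(D² + v²x²) − D)/v².
√(D² + v²x²) = √(0.0284² + 1.57² × 10.7²) = 16.80; v² = 2.4649.
t = (16.80 − 0.0284)/2.4649 = 6.80 days (vs. the pure-advection estimate x/v = 6.82 d).

6.80 days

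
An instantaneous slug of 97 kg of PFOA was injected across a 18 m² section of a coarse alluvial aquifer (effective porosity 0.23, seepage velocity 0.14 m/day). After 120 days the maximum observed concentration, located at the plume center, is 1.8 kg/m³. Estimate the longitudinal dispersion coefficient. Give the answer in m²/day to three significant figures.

0.112 m²/day

At the plume center C_max = M/(n_e·A·√(4πDt)), so D = M²/(4πt·(n_e·A·C_max)²).
n_e·A·C_max = 0.23 × 18 × 1.8 = 7.452 kg/m.
D = 97²/(4π × 120 × 7.452²) = 0.112 m²/day.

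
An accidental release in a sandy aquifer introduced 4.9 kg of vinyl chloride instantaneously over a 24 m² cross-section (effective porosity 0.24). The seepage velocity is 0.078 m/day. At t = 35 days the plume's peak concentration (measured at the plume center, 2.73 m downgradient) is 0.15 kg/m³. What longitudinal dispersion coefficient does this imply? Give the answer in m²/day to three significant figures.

0.0731 m²/day

At the plume center C_max = M/(n_e·A·√(4πDt)), so D = M²/(4πt·(n_e·A·C_max)²).
n_e·A·C_max = 0.24 × 24 × 0.15 = 0.8640 kg/m.
D = 4.9²/(4π × 35 × 0.8640²) = 0.0731 m²/day.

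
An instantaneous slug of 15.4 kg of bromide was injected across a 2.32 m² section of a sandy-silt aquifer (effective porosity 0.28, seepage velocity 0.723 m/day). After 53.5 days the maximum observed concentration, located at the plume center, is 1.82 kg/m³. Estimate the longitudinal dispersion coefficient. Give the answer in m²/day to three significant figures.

At the plume center C_max = M/(n_e·A·√(4πDt)), so D = M²/(4πt·(n_e·A·C_max)²).
n_e·A·C_max = 0.28 × 2.32 × 1.82 = 1.182 kg/m.
D = 15.4²/(4π × 53.5 × 1.182²) = 0.252 m²/day.

0.252 m²/day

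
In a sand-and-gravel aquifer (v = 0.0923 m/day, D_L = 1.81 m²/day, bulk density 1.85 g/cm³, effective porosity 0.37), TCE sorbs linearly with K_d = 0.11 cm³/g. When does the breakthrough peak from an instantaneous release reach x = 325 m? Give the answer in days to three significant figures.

5140 days

Retardation factor R = 1 + ρ_b·K_d/n = 1 + 1.85 × 0.11/0.37 = 1.550.
Sorption retards both mechanisms: v_R = v/R = 0.05955 m/day, D_R = D/R = 1.168 m²/day.
Peak time from v_R²t² + 2D_R t − x² = 0: t = (√(D_R² + v_R²x²) − D_R)/v_R².
√(D_R² + v_R²x²) = √(1.168² + 0.05955² × 325²) = 19.39; v_R² = 0.003546.
t = (19.39 − 1.168)/0.003546 = 5140 days.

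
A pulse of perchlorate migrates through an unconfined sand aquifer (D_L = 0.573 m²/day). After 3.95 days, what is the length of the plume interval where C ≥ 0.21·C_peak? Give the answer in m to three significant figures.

7.52 m

The plume is Gaussian with σ = √(2Dt) = √(2 × 0.573 × 3.95) = 2.128 m.
C/C_peak = exp(−Δx²/(2σ²)) = 0.21 ⇒ Δx = σ·√(−2 ln 0.21) = 2.128 × 1.767 = 3.760 m.
Width = 2Δx = 7.52 m.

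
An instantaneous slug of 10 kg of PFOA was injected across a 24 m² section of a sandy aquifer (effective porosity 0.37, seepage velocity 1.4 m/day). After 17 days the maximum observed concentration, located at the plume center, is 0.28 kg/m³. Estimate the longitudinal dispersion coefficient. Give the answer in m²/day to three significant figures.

At the plume center C_max = M/(n_e·A·√(4πDt)), so D = M²/(4πt·(n_e·A·C_max)²).
n_e·A·C_max = 0.37 × 24 × 0.28 = 2.486 kg/m.
D = 10²/(4π × 17 × 2.486²) = 0.0757 m²/day.

0.0757 m²/day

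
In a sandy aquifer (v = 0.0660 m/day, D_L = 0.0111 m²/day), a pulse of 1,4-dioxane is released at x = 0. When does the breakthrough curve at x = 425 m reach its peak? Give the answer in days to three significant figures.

6440 days

For the 1D instantaneous-source solution, setting ∂C/∂t = 0 at fixed x gives v²t² + 2Dt − x² = 0, so t = (√(D² + v²x²) − D)/v².
√(D² + v²x²) = √(0.0111² + 0.0660² × 425²) = 28.05; v² = 0.004356.
t = (28.05 − 0.0111)/0.004356 = 6440 days (vs. the pure-advection estimate x/v = 6440 d).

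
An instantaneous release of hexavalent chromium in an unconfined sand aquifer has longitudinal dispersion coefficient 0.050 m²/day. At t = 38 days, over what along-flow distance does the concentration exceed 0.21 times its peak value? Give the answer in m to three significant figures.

The plume is Gaussian with σ = √(2Dt) = √(2 × 0.050 × 38) = 1.949 m.
C/C_peak = exp(−Δx²/(2σ²)) = 0.21 ⇒ Δx = σ·√(−2 ln 0.21) = 1.949 × 1.767 = 3.444 m.
Width = 2Δx = 6.89 m.

6.89 m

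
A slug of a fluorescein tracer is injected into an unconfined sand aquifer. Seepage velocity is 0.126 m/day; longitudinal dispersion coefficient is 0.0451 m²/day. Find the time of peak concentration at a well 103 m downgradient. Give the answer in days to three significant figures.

815 days

For the 1D instantaneous-source solution, setting ∂C/∂t = 0 at fixed x gives v²t² + 2Dt − x² = 0, so t = (√(D² + v²x²) − D)/v².
√(D² + v²x²) = √(0.0451² + 0.126² × 103²) = 12.98; v² = 0.015876.
t = (12.98 − 0.0451)/0.015876 = 815 days (vs. the pure-advection estimate x/v = 817 d).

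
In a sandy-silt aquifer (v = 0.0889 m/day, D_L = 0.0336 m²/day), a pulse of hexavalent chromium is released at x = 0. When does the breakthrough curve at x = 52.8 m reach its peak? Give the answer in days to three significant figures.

For the 1D instantaneous-source solution, setting ∂C/∂t = 0 at fixed x gives v²t² + 2Dt − x² = 0, so t = (√(D² + v²x²) − D)/v².
√(D² + v²x²) = √(0.0336² + 0.0889² × 52.8²) = 4.694; v² = 0.00790321.
t = (4.694 − 0.0336)/0.00790321 = 590 days (vs. the pure-advection estimate x/v = 594 d).

590 days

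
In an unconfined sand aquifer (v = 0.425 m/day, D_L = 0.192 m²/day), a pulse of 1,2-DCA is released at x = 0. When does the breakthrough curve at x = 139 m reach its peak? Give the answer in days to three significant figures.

For the 1D instantaneous-source solution, setting ∂C/∂t = 0 at fixed x gives v²t² + 2Dt − x² = 0, so t = (√(D² + v²x²) − D)/v².
√(D² + v²x²) = √(0.192² + 0.425² × 139²) = 59.08; v² = 0.180625.
t = (59.08 − 0.192)/0.180625 = 326 days (vs. the pure-advection estimate x/v = 327 d).

326 days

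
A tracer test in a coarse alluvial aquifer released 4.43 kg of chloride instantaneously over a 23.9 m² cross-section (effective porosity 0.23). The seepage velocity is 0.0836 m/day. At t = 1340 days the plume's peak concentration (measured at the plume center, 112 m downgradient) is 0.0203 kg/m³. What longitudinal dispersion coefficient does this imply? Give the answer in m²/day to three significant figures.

0.0936 m²/day

At the plume center C_max = M/(n_e·A·√(4πDt)), so D = M²/(4πt·(n_e·A·C_max)²).
n_e·A·C_max = 0.23 × 23.9 × 0.0203 = 0.1116 kg/m.
D = 4.43²/(4π × 1340 × 0.1116²) = 0.0936 m²/day.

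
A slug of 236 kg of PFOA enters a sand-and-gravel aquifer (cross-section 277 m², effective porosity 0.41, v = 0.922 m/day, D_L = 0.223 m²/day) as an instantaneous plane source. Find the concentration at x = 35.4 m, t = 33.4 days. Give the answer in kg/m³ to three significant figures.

0.105 kg/m³

For an instantaneous plane source, C(x,t) = M/(n_e·A·√(4πDt)) · exp(−(x−vt)²/(4Dt)), with n_e·A the pore (flow) area.
Plume center vt = 0.922 × 33.4 = 30.7948 m, so the well at 35.4 m is 4.6052 m downgradient of the peak.
√(4πDt) = 9.675 m, giving peak height M/(n_e·A·√(4πDt)) = 236/(0.41 × 277 × 9.675) = 0.2148 kg/m³.
(x−vt)²/(4Dt) = (4.6052)²/(4 × 0.223 × 33.4) = 0.7118; exp(−0.7118) = 0.4908.
C = 0.2148 × 0.4908 = 0.105 kg/m³.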